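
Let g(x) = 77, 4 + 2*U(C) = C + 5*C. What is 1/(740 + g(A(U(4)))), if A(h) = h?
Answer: 1/817 ≈ 0.0012240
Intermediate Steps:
U(C) = -2 + 3*C (U(C) = -2 + (C + 5*C)/2 = -2 + (6*C)/2 = -2 + 3*C)
1/(740 + g(A(U(4)))) = 1/(740 + 77) = 1/817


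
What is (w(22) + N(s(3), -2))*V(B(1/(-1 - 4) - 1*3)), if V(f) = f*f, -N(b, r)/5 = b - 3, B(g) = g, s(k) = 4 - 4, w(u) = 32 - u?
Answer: 256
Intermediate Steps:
s(k) = 0
N(b, r) = 15 - 5*b (N(b, r) = -5*(b - 3) = -5*(-3 + b) = 15 - 5*b)
V(f) = f²
(w(22) + N(s(3), -2))*V(B(1/(-1 - 4) - 1*3)) = ((32 - 1*22) + (15 - 5*0))*(1/(-1 - 4) - 1*3)² = ((32 - 22) + (15 + 0))*(1/(-5) - 3)² = (10 + 15)*(-⅕ - 3)² = 25*(-16/5)² = 25*(256/25) = 256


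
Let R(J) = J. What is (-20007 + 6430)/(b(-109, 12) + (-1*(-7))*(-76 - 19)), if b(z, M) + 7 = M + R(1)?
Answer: 13577/659 ≈ 20.602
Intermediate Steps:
b(z, M) = -6 + M (b(z, M) = -7 + (M + 1) = -7 + (1 + M) = -6 + M)
(-20007 + 6430)/(b(-109, 12) + (-1*(-7))*(-76 - 19)) = (-20007 + 6430)/((-6 + 12) + (-1*(-7))*(-76 - 19)) = -13577/(6 + 7*(-95)) = -13577/(6 - 665) = -13577/(-659) = -13577*(-1/659) = 13577/659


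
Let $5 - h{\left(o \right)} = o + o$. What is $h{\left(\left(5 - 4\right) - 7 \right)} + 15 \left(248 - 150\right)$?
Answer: $1487$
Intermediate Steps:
$h{\left(o \right)} = 5 - 2 o$ ($h{\left(o \right)} = 5 - \left(o + o\right) = 5 - 2 o$)
$h{\left(\left(5 - 4\right) - 7 \right)} + 15 \left(248 - 150\right) = \left(5 - 2 \left(\left(5 - 4\right) - 7\right)\right) + 15 \left(248 - 150\right) = \left(5 - 2 \left(1 - 7\right)\right) + 15 \cdot 98 = \left(5 - -12\right) + 1470 = \left(5 + 12\right) + 1470 = 17 + 1470 = 1487$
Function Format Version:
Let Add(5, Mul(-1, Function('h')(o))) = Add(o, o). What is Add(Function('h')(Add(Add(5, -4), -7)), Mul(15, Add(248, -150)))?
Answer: 1487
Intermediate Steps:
Function('h')(o) = Add(5, Mul(-2, o)) (Function('h')(o) = Add(5, Mul(-1, Add(o, o))) = Add(5, Mul(-1, Mul(2, o))) = Add(5, Mul(-2, o)))
Add(Function('h')(Add(Add(5, -4), -7)), Mul(15, Add(248, -150))) = Add(Add(5, Mul(-2, Add(Add(5, -4), -7))), Mul(15, Add(248, -150))) = Add(Add(5, Mul(-2, Add(1, -7))), Mul(15, 98)) = Add(Add(5, Mul(-2, -6)), 1470) = Add(Add(5, 12), 1470) = Add(17, 1470) = 1487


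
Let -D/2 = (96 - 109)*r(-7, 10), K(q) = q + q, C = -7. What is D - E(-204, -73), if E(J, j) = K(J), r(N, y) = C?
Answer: 226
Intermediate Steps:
r(N, y) = -7
K(q) = 2*q
E(J, j) = 2*J
D = -182 (D = -2*(96 - 109)*(-7) = -(-26)*(-7) = -2*91 = -182)
D - E(-204, -73) = -182 - 2*(-204) = -182 - 1*(-408) = -182 + 408 = 226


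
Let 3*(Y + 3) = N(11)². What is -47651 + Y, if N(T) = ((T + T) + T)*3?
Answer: -44387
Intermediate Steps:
N(T) = 9*T (N(T) = (2*T + T)*3 = (3*T)*3 = 9*T)
Y = 3264 (Y = -3 + (9*11)²/3 = -3 + (⅓)*99² = -3 + (⅓)*9801 = -3 + 3267 = 3264)
-47651 + Y = -47651 + 3264 = -44387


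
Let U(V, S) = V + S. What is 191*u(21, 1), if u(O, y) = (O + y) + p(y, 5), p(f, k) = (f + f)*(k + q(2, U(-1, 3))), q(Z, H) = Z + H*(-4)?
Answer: 3820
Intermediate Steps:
U(V, S) = S + V
q(Z, H) = Z - 4*H
p(f, k) = 2*f*(-6 + k) (p(f, k) = (f + f)*(k + (2 - 4*(3 - 1))) = (2*f)*(k + (2 - 4*2)) = (2*f)*(k + (2 - 8)) = (2*f)*(k - 6) = (2*f)*(-6 + k) = 2*f*(-6 + k))
u(O, y) = O - y (u(O, y) = (O + y) + 2*y*(-6 + 5) = (O + y) + 2*y*(-1) = (O + y) - 2*y = O - y)
191*u(21, 1) = 191*(21 - 1*1) = 191*(21 - 1) = 191*20 = 3820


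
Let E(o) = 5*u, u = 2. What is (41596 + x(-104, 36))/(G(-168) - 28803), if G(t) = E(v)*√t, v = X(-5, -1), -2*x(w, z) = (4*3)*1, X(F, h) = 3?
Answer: -399305590/276543203 - 831800*I*√42/829629609 ≈ -1.4439 - 0.0064977*I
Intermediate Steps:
x(w, z) = -6 (x(w, z) = -4*3/2 = -6)
v = 3
E(o) = 10 (E(o) = 5*2 = 10)
G(t) = 10*√t
(41596 + x(-104, 36))/(G(-168) - 28803) = (41596 - 6)/(10*√(-168) - 28803) = 41590/(10*(2*I*√42) - 28803) = 41590/(20*I*√42 - 28803) = 41590/(-28803 + 20*I*√42)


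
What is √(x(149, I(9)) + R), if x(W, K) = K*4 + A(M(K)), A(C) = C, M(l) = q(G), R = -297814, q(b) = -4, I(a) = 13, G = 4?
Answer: I*√297766 ≈ 545.68*I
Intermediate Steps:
M(l) = -4
x(W, K) = -4 + 4*K (x(W, K) = K*4 - 4 = 4*K - 4 = -4 + 4*K)
√(x(149, I(9)) + R) = √((-4 + 4*13) - 297814) = √((-4 + 52) - 297814) = √(48 - 297814) = √(-297766) = I*√297766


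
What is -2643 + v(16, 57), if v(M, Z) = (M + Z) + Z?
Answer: -2513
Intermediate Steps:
v(M, Z) = M + 2*Z
-2643 + v(16, 57) = -2643 + (16 + 2*57) = -2643 + (16 + 114) = -2643 + 130 = -2513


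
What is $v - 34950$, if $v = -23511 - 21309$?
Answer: $-79770$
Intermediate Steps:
$v = -44820$
$v - 34950 = -44820 - 34950 = -79770$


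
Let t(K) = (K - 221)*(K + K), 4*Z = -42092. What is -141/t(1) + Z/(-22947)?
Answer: 7865647/10096680 ≈ 0.77903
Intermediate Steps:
Z = -10523 (Z = (1/4)*(-42092) = -10523)
t(K) = 2*K*(-221 + K) (t(K) = (-221 + K)*(2*K) = 2*K*(-221 + K))
-141/t(1) + Z/(-22947) = -141*1/(2*(-221 + 1)) - 10523/(-22947) = -141/(2*1*(-220)) - 10523*(-1/22947) = -141/(-440) + 10523/22947 = -141*(-1/440) + 10523/22947 = 141/440 + 10523/22947 = 7865647/10096680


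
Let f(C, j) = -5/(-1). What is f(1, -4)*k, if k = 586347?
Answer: 2931735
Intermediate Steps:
f(C, j) = 5 (f(C, j) = -5*(-1) = 5)
f(1, -4)*k = 5*586347 = 2931735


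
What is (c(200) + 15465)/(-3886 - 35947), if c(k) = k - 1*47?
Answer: -15618/39833 ≈ -0.39209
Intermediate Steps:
c(k) = -47 + k (c(k) = k - 47 = -47 + k)
(c(200) + 15465)/(-3886 - 35947) = ((-47 + 200) + 15465)/(-3886 - 35947) = (153 + 15465)/(-39833) = 15618*(-1/39833) = -15618/39833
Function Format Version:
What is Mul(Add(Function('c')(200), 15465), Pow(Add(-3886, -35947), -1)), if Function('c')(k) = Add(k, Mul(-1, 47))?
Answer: Rational(-15618, 39833) ≈ -0.39209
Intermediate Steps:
Function('c')(k) = Add(-47, k) (Function('c')(k) = Add(k, -47) = Add(-47, k))
Mul(Add(Function('c')(200), 15465), Pow(Add(-3886, -35947), -1)) = Mul(Add(Add(-47, 200), 15465), Pow(Add(-3886, -35947), -1)) = Mul(Add(153, 15465), Pow(-39833, -1)) = Mul(15618, Rational(-1, 39833)) = Rational(-15618, 39833)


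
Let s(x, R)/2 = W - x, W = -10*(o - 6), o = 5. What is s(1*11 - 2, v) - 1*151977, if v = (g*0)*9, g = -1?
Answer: -151975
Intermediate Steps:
W = 10 (W = -10*(5 - 6) = -10*(-1) = 10)
v = 0 (v = -1*0*9 = 0*9 = 0)
s(x, R) = 20 - 2*x (s(x, R) = 2*(10 - x) = 20 - 2*x)
s(1*11 - 2, v) - 1*151977 = (20 - 2*(1*11 - 2)) - 1*151977 = (20 - 2*(11 - 2)) - 151977 = (20 - 2*9) - 151977 = (20 - 18) - 151977 = 2 - 151977 = -151975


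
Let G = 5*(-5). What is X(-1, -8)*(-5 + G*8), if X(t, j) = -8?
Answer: 1640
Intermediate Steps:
G = -25
X(-1, -8)*(-5 + G*8) = -8*(-5 - 25*8) = -8*(-5 - 200) = -8*(-205) = 1640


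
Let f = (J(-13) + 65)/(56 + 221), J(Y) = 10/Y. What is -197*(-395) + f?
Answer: 280212650/3601 ≈ 77815.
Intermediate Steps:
f = 835/3601 (f = (10/(-13) + 65)/(56 + 221) = (10*(-1/13) + 65)/277 = (-10/13 + 65)*(1/277) = (835/13)*(1/277) = 835/3601 ≈ 0.23188)
-197*(-395) + f = -197*(-395) + 835/3601 = 77815 + 835/3601 = 280212650/3601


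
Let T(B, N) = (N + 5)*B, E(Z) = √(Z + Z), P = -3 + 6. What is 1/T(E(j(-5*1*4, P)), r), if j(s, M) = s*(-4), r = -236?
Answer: -√10/9240 ≈ -0.00034224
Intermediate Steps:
P = 3
j(s, M) = -4*s
E(Z) = √2*√Z (E(Z) = √(2*Z) = √2*√Z)
T(B, N) = B*(5 + N) (T(B, N) = (5 + N)*B = B*(5 + N))
1/T(E(j(-5*1*4, P)), r) = 1/((√2*√(-4*(-5*1)*4))*(5 - 236)) = 1/((√2*√(-(-20)*4))*(-231)) = 1/((√2*√(-4*(-20)))*(-231)) = 1/((√2*√80)*(-231)) = 1/((√2*(4*√5))*(-231)) = 1/((4*√10)*(-231)) = 1/(-924*√10) = -√10/9240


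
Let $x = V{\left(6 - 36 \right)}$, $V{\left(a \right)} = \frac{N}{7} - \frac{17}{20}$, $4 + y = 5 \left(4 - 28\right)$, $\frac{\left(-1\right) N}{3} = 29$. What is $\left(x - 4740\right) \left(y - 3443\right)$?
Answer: $\frac{2373692253}{140} \approx 1.6955 \cdot 10^{7}$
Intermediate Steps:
$N = -87$ ($N = \left(-3\right) 29 = -87$)
$y = -124$ ($y = -4 + 5 \left(4 - 28\right) = -4 + 5 \left(-24\right) = -4 - 120 = -124$)
$V{\left(a \right)} = - \frac{1859}{140}$ ($V{\left(a \right)} = - \frac{87}{7} - \frac{17}{20} = - \frac{1859}{140}$)
$x = - \frac{1859}{140} \approx -13.279$
$\left(x - 4740\right) \left(y - 3443\right) = \left(- \frac{1859}{140} - 4740\right) \left(-124 - 3443\right) = \left(- \frac{665459}{140}\right) \left(-3567\right) = \frac{2373692253}{140}$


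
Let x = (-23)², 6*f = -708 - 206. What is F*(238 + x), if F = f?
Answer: -350519/3 ≈ -1.1684e+5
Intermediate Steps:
f = -457/3 (f = (-708 - 206)/6 = (⅙)*(-914) = -457/3 ≈ -152.33)
F = -457/3 ≈ -152.33
x = 529
F*(238 + x) = -457*(238 + 529)/3 = -457/3*767 = -350519/3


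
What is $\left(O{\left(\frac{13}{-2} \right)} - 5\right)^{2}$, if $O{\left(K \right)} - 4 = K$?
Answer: $\frac{225}{4} \approx 56.25$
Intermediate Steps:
$O{\left(K \right)} = 4 + K$
$\left(O{\left(\frac{13}{-2} \right)} - 5\right)^{2} = \left(\left(4 + \frac{13}{-2}\right) - 5\right)^{2} = \left(\left(4 + 13 \left(- \frac{1}{2}\right)\right) - 5\right)^{2} = \left(\left(4 - \frac{13}{2}\right) - 5\right)^{2} = \left(- \frac{5}{2} - 5\right)^{2} = \left(- \frac{15}{2}\right)^{2} = \frac{225}{4}$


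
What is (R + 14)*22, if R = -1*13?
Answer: 22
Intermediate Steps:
R = -13
(R + 14)*22 = (-13 + 14)*22 = 1*22 = 22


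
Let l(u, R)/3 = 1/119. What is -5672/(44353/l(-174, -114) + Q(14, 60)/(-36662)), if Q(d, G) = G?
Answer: -311920296/96751146227 ≈ -0.0032239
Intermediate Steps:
l(u, R) = 3/119
-5672/(44353/l(-174, -114) + Q(14, 60)/(-36662)) = -5672/(44353/(3/119) + 60/(-36662)) = -5672/(44353*(119/3) + 60*(-1/36662)) = -5672/(5278007/3 - 30/18331) = -5672/96751146227/54993 = -5672*54993/96751146227 = -311920296/96751146227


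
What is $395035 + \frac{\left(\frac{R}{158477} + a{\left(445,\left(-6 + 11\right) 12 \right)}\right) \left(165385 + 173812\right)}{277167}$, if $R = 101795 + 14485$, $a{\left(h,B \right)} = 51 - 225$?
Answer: $\frac{5780812778782873}{14641531553} \approx 3.9482 \cdot 10^{5}$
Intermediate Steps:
$a{\left(h,B \right)} = -174$ ($a{\left(h,B \right)} = 51 - 225 = -174$)
$R = 116280$
$395035 + \frac{\left(\frac{R}{158477} + a{\left(445,\left(-6 + 11\right) 12 \right)}\right) \left(165385 + 173812\right)}{277167} = 395035 + \frac{\left(\frac{116280}{158477} - 174\right) \left(165385 + 173812\right)}{277167} = 395035 + \left(116280 \cdot \frac{1}{158477} - 174\right) 339197 \cdot \frac{1}{277167} = 395035 + \left(\frac{116280}{158477} - 174\right) 339197 \cdot \frac{1}{277167} = 395035 + \left(- \frac{27458718}{158477}\right) 339197 \cdot \frac{1}{277167} = 395035 - \frac{3104638256482}{14641531553} = \frac{5780812778782873}{14641531553}$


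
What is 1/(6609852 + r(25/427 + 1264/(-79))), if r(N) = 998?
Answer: 1/6610850 ≈ 1.5127e-7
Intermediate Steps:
1/(6609852 + r(25/427 + 1264/(-79))) = 1/(6609852 + 998) = 1/6610850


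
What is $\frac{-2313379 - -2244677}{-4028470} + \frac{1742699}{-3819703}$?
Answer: $- \frac{177841826448}{404935761695} \approx -0.43919$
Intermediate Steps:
$\frac{-2313379 - -2244677}{-4028470} + \frac{1742699}{-3819703} = \left(-2313379 + 2244677\right) \left(- \frac{1}{4028470}\right) + 1742699 \left(- \frac{1}{3819703}\right) = \left(-68702\right) \left(- \frac{1}{4028470}\right) - \frac{91721}{201037} = \frac{34351}{2014235} - \frac{91721}{201037} = - \frac{177841826448}{404935761695}$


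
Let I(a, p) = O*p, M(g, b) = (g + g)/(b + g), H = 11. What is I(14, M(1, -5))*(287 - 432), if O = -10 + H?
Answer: 145/2 ≈ 72.500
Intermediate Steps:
M(g, b) = 2*g/(b + g) (M(g, b) = (2*g)/(b + g) = 2*g/(b + g))
O = 1 (O = -10 + 11 = 1)
I(a, p) = p (I(a, p) = 1*p = p)
I(14, M(1, -5))*(287 - 432) = (2*1/(-5 + 1))*(287 - 432) = (2*1/(-4))*(-145) = (2*1*(-¼))*(-145) = -½*(-145) = 145/2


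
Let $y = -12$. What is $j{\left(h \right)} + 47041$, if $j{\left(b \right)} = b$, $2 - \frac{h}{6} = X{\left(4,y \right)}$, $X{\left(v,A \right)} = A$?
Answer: $47125$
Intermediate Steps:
$h = 84$ ($h = 12 - -72 = 12 + 72 = 84$)
$j{\left(h \right)} + 47041 = 84 + 47041 = 47125$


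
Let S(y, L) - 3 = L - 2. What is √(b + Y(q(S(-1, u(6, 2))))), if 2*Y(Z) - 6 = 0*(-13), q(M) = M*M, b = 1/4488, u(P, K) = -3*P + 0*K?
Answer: √15107730/2244 ≈ 1.7321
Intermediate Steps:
u(P, K) = -3*P (u(P, K) = -3*P + 0 = -3*P)
S(y, L) = 1 + L (S(y, L) = 3 + (L - 2) = 3 + (-2 + L) = 1 + L)
b = 1/4488 ≈ 0.00022282
q(M) = M²
Y(Z) = 3 (Y(Z) = 3 + (0*(-13))/2 = 3 + (½)*0 = 3 + 0 = 3)
√(b + Y(q(S(-1, u(6, 2))))) = √(1/4488 + 3) = √(13465/4488) = √15107730/2244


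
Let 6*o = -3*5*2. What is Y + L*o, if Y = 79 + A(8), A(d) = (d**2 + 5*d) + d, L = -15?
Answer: 266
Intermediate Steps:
A(d) = d**2 + 6*d
Y = 191 (Y = 79 + 8*(6 + 8) = 79 + 8*14 = 79 + 112 = 191)
o = -5 (o = (-3*5*2)/6 = (-15*2)/6 = (1/6)*(-30) = -5)
Y + L*o = 191 - 15*(-5) = 191 + 75 = 266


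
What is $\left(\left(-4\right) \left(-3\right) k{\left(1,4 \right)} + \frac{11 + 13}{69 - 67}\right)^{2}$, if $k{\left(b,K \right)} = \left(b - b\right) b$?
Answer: $144$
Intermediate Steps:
$k{\left(b,K \right)} = 0$ ($k{\left(b,K \right)} = 0 b = 0$)
$\left(\left(-4\right) \left(-3\right) k{\left(1,4 \right)} + \frac{11 + 13}{69 - 67}\right)^{2} = \left(\left(-4\right) \left(-3\right) 0 + \frac{11 + 13}{69 - 67}\right)^{2} = \left(12 \cdot 0 + \frac{24}{2}\right)^{2} = \left(0 + 24 \cdot \frac{1}{2}\right)^{2} = \left(0 + 12\right)^{2} = 12^{2} = 144$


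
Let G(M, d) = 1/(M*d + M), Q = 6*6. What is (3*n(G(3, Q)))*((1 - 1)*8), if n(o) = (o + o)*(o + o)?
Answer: 0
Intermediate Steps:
Q = 36
G(M, d) = 1/(M + M*d)
n(o) = 4*o² (n(o) = (2*o)*(2*o) = 4*o²)
(3*n(G(3, Q)))*((1 - 1)*8) = (3*(4*(1/(3*(1 + 36)))²))*((1 - 1)*8) = (3*(4*((⅓)/37)²))*(0*8) = (3*(4*((⅓)*(1/37))²))*0 = (3*(4*(1/111)²))*0 = (3*(4*(1/12321)))*0 = (3*(4/12321))*0 = (4/4107)*0 = 0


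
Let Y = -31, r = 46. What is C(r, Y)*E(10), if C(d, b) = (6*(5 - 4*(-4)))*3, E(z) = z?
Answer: 3780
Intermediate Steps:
C(d, b) = 378 (C(d, b) = (6*(5 + 16))*3 = (6*21)*3 = 126*3 = 378)
C(r, Y)*E(10) = 378*10 = 3780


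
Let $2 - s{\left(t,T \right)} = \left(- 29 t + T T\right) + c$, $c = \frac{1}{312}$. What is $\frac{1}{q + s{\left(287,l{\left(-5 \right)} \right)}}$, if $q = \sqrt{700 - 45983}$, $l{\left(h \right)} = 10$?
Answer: $\frac{800654088}{6589785335953} - \frac{97344 i \sqrt{45283}}{6589785335953} \approx 0.0001215 - 3.1434 \cdot 10^{-6} i$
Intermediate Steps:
$c = \frac{1}{312} \approx 0.0032051$
$q = i \sqrt{45283}$ ($q = \sqrt{-45283} = i \sqrt{45283} \approx 212.8 i$)
$s{\left(t,T \right)} = \frac{623}{312} - T^{2} + 29 t$ ($s{\left(t,T \right)} = 2 - \left(\left(- 29 t + T T\right) + \frac{1}{312}\right) = 2 - \left(\left(- 29 t + T^{2}\right) + \frac{1}{312}\right) = 2 - \left(\left(T^{2} - 29 t\right) + \frac{1}{312}\right) = 2 - \left(\frac{1}{312} + T^{2} - 29 t\right) = \frac{623}{312} - T^{2} + 29 t$)
$\frac{1}{q + s{\left(287,l{\left(-5 \right)} \right)}} = \frac{1}{i \sqrt{45283} + \left(\frac{623}{312} - 10^{2} + 29 \cdot 287\right)} = \frac{1}{i \sqrt{45283} + \left(\frac{623}{312} - 100 + 8323\right)} = \frac{1}{i \sqrt{45283} + \frac{2566199}{312}} = \frac{1}{\frac{2566199}{312} + i \sqrt{45283}}$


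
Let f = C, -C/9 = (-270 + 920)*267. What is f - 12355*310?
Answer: -5392000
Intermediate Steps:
C = -1561950 (C = -9*(-270 + 920)*267 = -5850*267 = -9*173550 = -1561950)
f = -1561950
f - 12355*310 = -1561950 - 12355*310 = -1561950 - 3830050 = -5392000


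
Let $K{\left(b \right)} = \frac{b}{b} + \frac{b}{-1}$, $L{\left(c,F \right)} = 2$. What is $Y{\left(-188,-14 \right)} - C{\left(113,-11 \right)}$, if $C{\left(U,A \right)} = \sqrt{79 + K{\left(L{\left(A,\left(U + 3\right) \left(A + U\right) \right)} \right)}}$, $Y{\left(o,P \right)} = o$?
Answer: $-188 - \sqrt{78} \approx -196.83$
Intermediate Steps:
$K{\left(b \right)} = 1 - b$ ($K{\left(b \right)} = 1 + b \left(-1\right) = 1 - b$)
$C{\left(U,A \right)} = \sqrt{78}$ ($C{\left(U,A \right)} = \sqrt{79 + \left(1 - 2\right)} = \sqrt{79 - 1} = \sqrt{78}$)
$Y{\left(-188,-14 \right)} - C{\left(113,-11 \right)} = -188 - \sqrt{78}$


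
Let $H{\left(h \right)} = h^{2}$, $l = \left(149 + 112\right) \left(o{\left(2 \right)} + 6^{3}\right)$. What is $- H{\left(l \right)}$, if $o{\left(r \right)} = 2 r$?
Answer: $-3297056400$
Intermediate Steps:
$l = 57420$ ($l = \left(149 + 112\right) \left(2 \cdot 2 + 6^{3}\right) = 261 \left(4 + 216\right) = 261 \cdot 220 = 57420$)
$- H{\left(l \right)} = - 57420^{2} = \left(-1\right) 3297056400 = -3297056400$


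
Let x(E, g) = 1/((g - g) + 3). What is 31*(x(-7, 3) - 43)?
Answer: -3968/3 ≈ -1322.7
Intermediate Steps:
x(E, g) = 1/3 (x(E, g) = 1/(0 + 3) = 1/3)
31*(x(-7, 3) - 43) = 31*(1/3 - 43) = 31*(-128/3) = -3968/3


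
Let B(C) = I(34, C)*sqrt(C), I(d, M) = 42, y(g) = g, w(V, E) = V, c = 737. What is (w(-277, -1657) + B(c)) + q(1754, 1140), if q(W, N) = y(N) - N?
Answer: -277 + 42*sqrt(737) ≈ 863.21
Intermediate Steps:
B(C) = 42*sqrt(C)
q(W, N) = 0 (q(W, N) = N - N = 0)
(w(-277, -1657) + B(c)) + q(1754, 1140) = (-277 + 42*sqrt(737)) + 0 = -277 + 42*sqrt(737)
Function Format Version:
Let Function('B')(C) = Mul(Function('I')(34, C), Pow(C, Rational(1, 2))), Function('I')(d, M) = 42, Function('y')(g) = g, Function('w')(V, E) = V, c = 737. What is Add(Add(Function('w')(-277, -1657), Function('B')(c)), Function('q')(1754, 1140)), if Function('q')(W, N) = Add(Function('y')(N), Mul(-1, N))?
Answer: Add(-277, Mul(42, Pow(737, Rational(1, 2)))) ≈ 863.21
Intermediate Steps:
Function('B')(C) = Mul(42, Pow(C, Rational(1, 2)))
Function('q')(W, N) = 0 (Function('q')(W, N) = Add(N, Mul(-1, N)) = 0)
Add(Add(Function('w')(-277, -1657), Function('B')(c)), Function('q')(1754, 1140)) = Add(Add(-277, Mul(42, Pow(737, Rational(1, 2)))), 0) = Add(-277, Mul(42, Pow(737, Rational(1, 2))))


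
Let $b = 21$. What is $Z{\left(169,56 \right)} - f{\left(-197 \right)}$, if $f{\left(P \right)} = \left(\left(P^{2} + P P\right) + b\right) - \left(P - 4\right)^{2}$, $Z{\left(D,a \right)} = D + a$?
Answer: $-37013$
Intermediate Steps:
$f{\left(P \right)} = 21 - \left(-4 + P\right)^{2} + 2 P^{2}$ ($f{\left(P \right)} = \left(\left(P^{2} + P P\right) + 21\right) - \left(P - 4\right)^{2} = \left(\left(P^{2} + P^{2}\right) + 21\right) - \left(-4 + P\right)^{2} = \left(2 P^{2} + 21\right) - \left(-4 + P\right)^{2} = \left(21 + 2 P^{2}\right) - \left(-4 + P\right)^{2} = 21 - \left(-4 + P\right)^{2} + 2 P^{2}$)
$Z{\left(169,56 \right)} - f{\left(-197 \right)} = \left(169 + 56\right) - \left(5 + \left(-197\right)^{2} + 8 \left(-197\right)\right) = 225 - \left(5 + 38809 - 1576\right) = 225 - 37238 = -37013$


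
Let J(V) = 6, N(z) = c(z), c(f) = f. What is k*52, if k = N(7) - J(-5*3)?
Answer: 52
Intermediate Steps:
N(z) = z
k = 1 (k = 7 - 1*6 = 7 - 6 = 1)
k*52 = 1*52 = 52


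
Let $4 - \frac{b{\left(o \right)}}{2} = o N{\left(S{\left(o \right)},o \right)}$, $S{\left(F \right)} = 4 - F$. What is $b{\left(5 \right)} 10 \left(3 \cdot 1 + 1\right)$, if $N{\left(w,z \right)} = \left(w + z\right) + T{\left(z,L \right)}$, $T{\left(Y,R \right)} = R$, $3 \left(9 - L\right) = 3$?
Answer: $-4480$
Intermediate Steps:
$L = 8$ ($L = 9 - 1 = 8$)
$N{\left(w,z \right)} = 8 + w + z$ ($N{\left(w,z \right)} = \left(w + z\right) + 8 = 8 + w + z$)
$b{\left(o \right)} = 8 - 24 o$ ($b{\left(o \right)} = 8 - 2 o \left(8 - \left(-4 + o\right) + o\right) = 8 - 2 o 12 = 8 - 2 \cdot 12 o = 8 - 24 o$)
$b{\left(5 \right)} 10 \left(3 \cdot 1 + 1\right) = \left(8 - 120\right) 10 \left(3 \cdot 1 + 1\right) = \left(8 - 120\right) 10 \left(3 + 1\right) = \left(-112\right) 10 \cdot 4 = \left(-1120\right) 4 = -4480$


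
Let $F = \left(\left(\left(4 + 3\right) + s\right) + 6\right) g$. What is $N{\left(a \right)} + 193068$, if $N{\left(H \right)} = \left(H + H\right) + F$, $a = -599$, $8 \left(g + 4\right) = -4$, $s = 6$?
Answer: $\frac{383569}{2} \approx 1.9178 \cdot 10^{5}$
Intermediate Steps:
$g = - \frac{9}{2}$ ($g = -4 + \frac{1}{8} \left(-4\right) = -4 - \frac{1}{2} = - \frac{9}{2} \approx -4.5$)
$F = - \frac{171}{2}$ ($F = \left(\left(\left(4 + 3\right) + 6\right) + 6\right) \left(- \frac{9}{2}\right) = \left(\left(7 + 6\right) + 6\right) \left(- \frac{9}{2}\right) = \left(13 + 6\right) \left(- \frac{9}{2}\right) = 19 \left(- \frac{9}{2}\right) = - \frac{171}{2} \approx -85.5$)
$N{\left(H \right)} = - \frac{171}{2} + 2 H$ ($N{\left(H \right)} = \left(H + H\right) - \frac{171}{2} = 2 H - \frac{171}{2} = - \frac{171}{2} + 2 H$)
$N{\left(a \right)} + 193068 = \left(- \frac{171}{2} + 2 \left(-599\right)\right) + 193068 = \left(- \frac{171}{2} - 1198\right) + 193068 = - \frac{2567}{2} + 193068 = \frac{383569}{2}$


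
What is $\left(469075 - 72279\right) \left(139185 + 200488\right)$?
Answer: $134780887708$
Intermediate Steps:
$\left(469075 - 72279\right) \left(139185 + 200488\right) = 396796 \cdot 339673 = 134780887708$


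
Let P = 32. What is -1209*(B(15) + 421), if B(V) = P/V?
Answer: -2557841/5 ≈ -5.1157e+5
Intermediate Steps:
B(V) = 32/V
-1209*(B(15) + 421) = -1209*(32/15 + 421) = -1209*6347/15 = -2557841/5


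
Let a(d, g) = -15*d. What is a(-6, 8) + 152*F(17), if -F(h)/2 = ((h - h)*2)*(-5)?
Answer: 90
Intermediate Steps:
F(h) = 0 (F(h) = -2*(h - h)*2*(-5) = -2*0*2*(-5) = -0*(-5) = -2*0 = 0)
a(-6, 8) + 152*F(17) = -15*(-6) + 152*0 = 90 + 0 = 90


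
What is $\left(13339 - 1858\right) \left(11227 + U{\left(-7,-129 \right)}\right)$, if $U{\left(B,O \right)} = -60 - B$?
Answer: $128288694$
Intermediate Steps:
$\left(13339 - 1858\right) \left(11227 + U{\left(-7,-129 \right)}\right) = \left(13339 - 1858\right) \left(11227 - 53\right) = 11481 \left(11227 + \left(-60 + 7\right)\right) = 11481 \left(11227 - 53\right) = 11481 \cdot 11174 = 128288694$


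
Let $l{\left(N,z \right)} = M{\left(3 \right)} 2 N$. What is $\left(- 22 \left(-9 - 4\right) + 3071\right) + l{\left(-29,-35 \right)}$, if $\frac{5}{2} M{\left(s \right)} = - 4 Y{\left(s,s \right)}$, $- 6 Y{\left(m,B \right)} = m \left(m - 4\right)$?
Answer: $\frac{17017}{5} \approx 3403.4$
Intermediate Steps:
$Y{\left(m,B \right)} = - \frac{m \left(-4 + m\right)}{6}$ ($Y{\left(m,B \right)} = - \frac{m \left(m - 4\right)}{6} = - \frac{m \left(-4 + m\right)}{6}$)
$M{\left(s \right)} = - \frac{4 s \left(4 - s\right)}{15}$ ($M{\left(s \right)} = \frac{2 \left(- 4 \frac{s \left(4 - s\right)}{6}\right)}{5} = \frac{2 \left(- \frac{2 s \left(4 - s\right)}{3}\right)}{5} = - \frac{4 s \left(4 - s\right)}{15}$)
$l{\left(N,z \right)} = - \frac{8 N}{5}$ ($l{\left(N,z \right)} = \frac{4}{15} \cdot 3 \left(-4 + 3\right) 2 N = \frac{4}{15} \cdot 3 \left(-1\right) 2 N = \left(- \frac{4}{5}\right) 2 N = - \frac{8 N}{5}$)
$\left(- 22 \left(-9 - 4\right) + 3071\right) + l{\left(-29,-35 \right)} = \left(- 22 \left(-9 - 4\right) + 3071\right) - - \frac{232}{5} = \left(\left(-22\right) \left(-13\right) + 3071\right) + \frac{232}{5} = \left(286 + 3071\right) + \frac{232}{5} = 3357 + \frac{232}{5} = \frac{17017}{5}$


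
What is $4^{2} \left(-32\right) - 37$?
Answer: $-549$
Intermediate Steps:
$4^{2} \left(-32\right) - 37 = 16 \left(-32\right) - 37 = -512 - 37 = -549$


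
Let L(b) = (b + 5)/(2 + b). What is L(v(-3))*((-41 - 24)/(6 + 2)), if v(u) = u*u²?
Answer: -143/20 ≈ -7.1500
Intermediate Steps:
v(u) = u³
L(b) = (5 + b)/(2 + b)
L(v(-3))*((-41 - 24)/(6 + 2)) = ((5 + (-3)³)/(2 + (-3)³))*((-41 - 24)/(6 + 2)) = ((5 - 27)/(2 - 27))*(-65/8) = (-22/(-25))*(-65*⅛) = -1/25*(-22)*(-65/8) = (22/25)*(-65/8) = -143/20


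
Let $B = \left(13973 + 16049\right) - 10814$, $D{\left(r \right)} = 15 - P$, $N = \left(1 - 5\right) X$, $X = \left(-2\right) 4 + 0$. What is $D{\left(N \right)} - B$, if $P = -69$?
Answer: $-19124$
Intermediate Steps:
$X = -8$ ($X = -8 + 0 = -8$)
$N = 32$ ($N = \left(1 - 5\right) \left(-8\right) = \left(-4\right) \left(-8\right) = 32$)
$D{\left(r \right)} = 84$ ($D{\left(r \right)} = 15 - -69 = 15 + 69 = 84$)
$B = 19208$ ($B = 30022 - 10814 = 19208$)
$D{\left(N \right)} - B = 84 - 19208 = -19124$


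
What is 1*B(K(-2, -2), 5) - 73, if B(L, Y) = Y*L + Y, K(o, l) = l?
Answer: -78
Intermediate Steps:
B(L, Y) = Y + L*Y (B(L, Y) = L*Y + Y = Y + L*Y)
1*B(K(-2, -2), 5) - 73 = 1*(5*(1 - 2)) - 73 = 1*(5*(-1)) - 73 = 1*(-5) - 73 = -5 - 73 = -78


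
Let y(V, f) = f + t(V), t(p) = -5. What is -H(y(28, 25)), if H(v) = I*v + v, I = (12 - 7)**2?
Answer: -520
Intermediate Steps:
I = 25 (I = 5**2 = 25)
y(V, f) = -5 + f (y(V, f) = f - 5 = -5 + f)
H(v) = 26*v (H(v) = 25*v + v = 26*v)
-H(y(28, 25)) = -26*(-5 + 25) = -26*20 = -1*520 = -520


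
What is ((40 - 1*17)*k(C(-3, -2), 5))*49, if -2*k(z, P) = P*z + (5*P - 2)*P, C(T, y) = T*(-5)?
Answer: -107065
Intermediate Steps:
C(T, y) = -5*T
k(z, P) = -P*z/2 - P*(-2 + 5*P)/2 (k(z, P) = -(P*z + (5*P - 2)*P)/2 = -(P*z + (-2 + 5*P)*P)/2 = -(P*z + P*(-2 + 5*P))/2 = -P*z/2 - P*(-2 + 5*P)/2)
((40 - 1*17)*k(C(-3, -2), 5))*49 = ((40 - 1*17)*((1/2)*5*(2 - (-5)*(-3) - 5*5)))*49 = ((40 - 17)*((1/2)*5*(2 - 1*15 - 25)))*49 = (23*((1/2)*5*(2 - 15 - 25)))*49 = (23*((1/2)*5*(-38)))*49 = (23*(-95))*49 = -2185*49 = -107065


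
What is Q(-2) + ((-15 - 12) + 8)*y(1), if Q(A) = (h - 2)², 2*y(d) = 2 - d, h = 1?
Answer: -17/2 ≈ -8.5000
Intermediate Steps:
y(d) = 1 - d/2 (y(d) = (2 - d)/2 = 1 - d/2)
Q(A) = 1 (Q(A) = (1 - 2)² = (-1)² = 1)
Q(-2) + ((-15 - 12) + 8)*y(1) = 1 + ((-15 - 12) + 8)*(1 - ½*1) = 1 + (-27 + 8)*(1 - ½) = 1 - 19*½ = 1 - 19/2 = -17/2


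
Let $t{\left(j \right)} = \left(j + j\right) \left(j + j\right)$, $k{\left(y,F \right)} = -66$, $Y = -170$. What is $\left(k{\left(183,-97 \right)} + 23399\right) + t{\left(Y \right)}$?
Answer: $138933$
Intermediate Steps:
$t{\left(j \right)} = 4 j^{2}$ ($t{\left(j \right)} = 2 j 2 j = 4 j^{2}$)
$\left(k{\left(183,-97 \right)} + 23399\right) + t{\left(Y \right)} = \left(-66 + 23399\right) + 4 \left(-170\right)^{2} = 23333 + 4 \cdot 28900 = 23333 + 115600 = 138933$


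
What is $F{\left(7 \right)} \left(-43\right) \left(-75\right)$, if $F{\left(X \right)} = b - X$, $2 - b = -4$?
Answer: $-3225$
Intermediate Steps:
$b = 6$ ($b = 2 - -4 = 2 + 4 = 6$)
$F{\left(X \right)} = 6 - X$
$F{\left(7 \right)} \left(-43\right) \left(-75\right) = \left(6 - 7\right) \left(-43\right) \left(-75\right) = \left(-1\right) \left(-43\right) \left(-75\right) = 43 \left(-75\right) = -3225$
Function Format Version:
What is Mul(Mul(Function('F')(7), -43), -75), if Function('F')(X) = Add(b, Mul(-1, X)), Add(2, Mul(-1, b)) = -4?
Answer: -3225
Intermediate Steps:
b = 6 (b = Add(2, Mul(-1, -4)) = Add(2, 4) = 6)
Function('F')(X) = Add(6, Mul(-1, X))
Mul(Mul(Function('F')(7), -43), -75) = Mul(Mul(Add(6, Mul(-1, 7)), -43), -75) = Mul(Mul(Add(6, -7), -43), -75) = Mul(Mul(-1, -43), -75) = Mul(43, -75) = -3225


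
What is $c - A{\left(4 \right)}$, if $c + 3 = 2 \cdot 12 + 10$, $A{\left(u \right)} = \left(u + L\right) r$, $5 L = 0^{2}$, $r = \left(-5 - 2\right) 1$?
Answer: $59$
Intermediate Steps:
$r = -7$ ($r = \left(-5 - 2\right) 1 = \left(-7\right) 1 = -7$)
$L = 0$ ($L = \frac{0^{2}}{5} = \frac{1}{5} \cdot 0 = 0$)
$A{\left(u \right)} = - 7 u$ ($A{\left(u \right)} = \left(u + 0\right) \left(-7\right) = u \left(-7\right) = - 7 u$)
$c = 31$ ($c = -3 + \left(2 \cdot 12 + 10\right) = -3 + \left(24 + 10\right) = -3 + 34 = 31$)
$c - A{\left(4 \right)} = 31 - \left(-7\right) 4 = 31 - -28 = 31 + 28 = 59$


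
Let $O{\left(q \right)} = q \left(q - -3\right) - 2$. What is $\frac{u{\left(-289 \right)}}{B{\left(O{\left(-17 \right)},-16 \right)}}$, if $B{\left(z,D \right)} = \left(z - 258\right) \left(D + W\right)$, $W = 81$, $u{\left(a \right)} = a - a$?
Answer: $0$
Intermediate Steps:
$u{\left(a \right)} = 0$
$O{\left(q \right)} = -2 + q \left(3 + q\right)$ ($O{\left(q \right)} = q \left(q + 3\right) - 2 = q \left(3 + q\right) - 2 = -2 + q \left(3 + q\right)$)
$B{\left(z,D \right)} = \left(-258 + z\right) \left(81 + D\right)$ ($B{\left(z,D \right)} = \left(z - 258\right) \left(D + 81\right) = \left(-258 + z\right) \left(81 + D\right)$)
$\frac{u{\left(-289 \right)}}{B{\left(O{\left(-17 \right)},-16 \right)}} = \frac{0}{-20898 - -4128 + 81 \left(-2 + \left(-17\right)^{2} + 3 \left(-17\right)\right) - 16 \left(-2 + \left(-17\right)^{2} + 3 \left(-17\right)\right)} = \frac{0}{-20898 + 4128 + 81 \left(-2 + 289 - 51\right) - 16 \left(-2 + 289 - 51\right)} = \frac{0}{-20898 + 4128 + 81 \cdot 236 - 3776} = \frac{0}{-20898 + 4128 + 19116 - 3776} = \frac{0}{-1430} = 0 \left(- \frac{1}{1430}\right) = 0$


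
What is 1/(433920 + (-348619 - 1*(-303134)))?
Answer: 1/388435 ≈ 2.5744e-6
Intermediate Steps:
1/(433920 + (-348619 - 1*(-303134))) = 1/(433920 + (-348619 + 303134)) = 1/(433920 - 45485) = 1/388435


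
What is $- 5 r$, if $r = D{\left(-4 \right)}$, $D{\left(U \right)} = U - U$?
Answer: $0$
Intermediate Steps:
$D{\left(U \right)} = 0$
$r = 0$
$- 5 r = \left(-5\right) 0 = 0$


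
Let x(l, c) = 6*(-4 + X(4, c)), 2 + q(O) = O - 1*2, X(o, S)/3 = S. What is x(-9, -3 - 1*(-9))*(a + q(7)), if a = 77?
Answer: 6720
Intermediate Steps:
X(o, S) = 3*S
q(O) = -4 + O (q(O) = -2 + (O - 1*2) = -2 + (O - 2) = -2 + (-2 + O) = -4 + O)
x(l, c) = -24 + 18*c (x(l, c) = 6*(-4 + 3*c) = -24 + 18*c)
x(-9, -3 - 1*(-9))*(a + q(7)) = (-24 + 18*(-3 - 1*(-9)))*(77 + (-4 + 7)) = (-24 + 18*(-3 + 9))*(77 + 3) = (-24 + 18*6)*80 = (-24 + 108)*80 = 84*80 = 6720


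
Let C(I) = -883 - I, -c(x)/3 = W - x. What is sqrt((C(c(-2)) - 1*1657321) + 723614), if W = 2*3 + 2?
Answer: 12*I*sqrt(6490) ≈ 966.73*I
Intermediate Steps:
W = 8 (W = 6 + 2 = 8)
c(x) = -24 + 3*x (c(x) = -3*(8 - x) = -24 + 3*x)
sqrt((C(c(-2)) - 1*1657321) + 723614) = sqrt(((-883 - (-24 + 3*(-2))) - 1*1657321) + 723614) = sqrt(((-883 - (-24 - 6)) - 1657321) + 723614) = sqrt(((-883 - 1*(-30)) - 1657321) + 723614) = sqrt(((-883 + 30) - 1657321) + 723614) = sqrt((-853 - 1657321) + 723614) = sqrt(-1658174 + 723614) = sqrt(-934560) = 12*I*sqrt(6490)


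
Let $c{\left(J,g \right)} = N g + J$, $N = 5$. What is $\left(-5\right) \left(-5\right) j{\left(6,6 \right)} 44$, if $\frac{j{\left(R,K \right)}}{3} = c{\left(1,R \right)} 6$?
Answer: $613800$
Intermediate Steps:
$c{\left(J,g \right)} = J + 5 g$ ($c{\left(J,g \right)} = 5 g + J = J + 5 g$)
$j{\left(R,K \right)} = 18 + 90 R$ ($j{\left(R,K \right)} = 3 \left(1 + 5 R\right) 6 = 3 \left(6 + 30 R\right) = 18 + 90 R$)
$\left(-5\right) \left(-5\right) j{\left(6,6 \right)} 44 = \left(-5\right) \left(-5\right) \left(18 + 90 \cdot 6\right) 44 = 25 \left(18 + 540\right) 44 = 25 \cdot 558 \cdot 44 = 13950 \cdot 44 = 613800$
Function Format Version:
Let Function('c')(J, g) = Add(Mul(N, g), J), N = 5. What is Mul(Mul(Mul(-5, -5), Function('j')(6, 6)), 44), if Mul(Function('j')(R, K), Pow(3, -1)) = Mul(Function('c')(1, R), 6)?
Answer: 613800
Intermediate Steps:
Function('c')(J, g) = Add(J, Mul(5, g)) (Function('c')(J, g) = Add(Mul(5, g), J) = Add(J, Mul(5, g)))
Function('j')(R, K) = Add(18, Mul(90, R)) (Function('j')(R, K) = Mul(3, Mul(Add(1, Mul(5, R)), 6)) = Mul(3, Add(6, Mul(30, R))) = Add(18, Mul(90, R)))
Mul(Mul(Mul(-5, -5), Function('j')(6, 6)), 44) = Mul(Mul(Mul(-5, -5), Add(18, Mul(90, 6))), 44) = Mul(Mul(25, Add(18, 540)), 44) = Mul(Mul(25, 558), 44) = Mul(13950, 44) = 613800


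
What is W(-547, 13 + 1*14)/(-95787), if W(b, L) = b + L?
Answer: 520/95787 ≈ 0.0054287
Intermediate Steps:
W(b, L) = L + b
W(-547, 13 + 1*14)/(-95787) = ((13 + 1*14) - 547)/(-95787) = ((13 + 14) - 547)*(-1/95787) = (27 - 547)*(-1/95787) = -520*(-1/95787) = 520/95787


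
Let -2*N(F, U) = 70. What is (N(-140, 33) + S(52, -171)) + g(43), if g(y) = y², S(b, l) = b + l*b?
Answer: -7026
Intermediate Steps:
N(F, U) = -35 (N(F, U) = -½*70 = -35)
S(b, l) = b + b*l
(N(-140, 33) + S(52, -171)) + g(43) = (-35 + 52*(1 - 171)) + 43² = (-35 + 52*(-170)) + 1849 = (-35 - 8840) + 1849 = -8875 + 1849 = -7026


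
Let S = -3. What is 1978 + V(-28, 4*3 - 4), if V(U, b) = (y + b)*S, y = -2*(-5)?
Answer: 1924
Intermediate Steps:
y = 10
V(U, b) = -30 - 3*b (V(U, b) = (10 + b)*(-3) = -30 - 3*b)
1978 + V(-28, 4*3 - 4) = 1978 + (-30 - 3*(4*3 - 4)) = 1978 + (-30 - 3*(12 - 4)) = 1978 + (-30 - 3*8) = 1978 + (-30 - 24) = 1978 - 54 = 1924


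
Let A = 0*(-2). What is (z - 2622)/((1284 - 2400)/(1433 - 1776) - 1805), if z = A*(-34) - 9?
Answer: 902433/617999 ≈ 1.4603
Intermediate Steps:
A = 0
z = -9 (z = 0*(-34) - 9 = 0 - 9 = -9)
(z - 2622)/((1284 - 2400)/(1433 - 1776) - 1805) = (-9 - 2622)/((1284 - 2400)/(1433 - 1776) - 1805) = -2631/(-1116/(-343) - 1805) = -2631/(-1116*(-1/343) - 1805) = -2631/(1116/343 - 1805) = -2631/(-617999/343) = -2631*(-343/617999) = 902433/617999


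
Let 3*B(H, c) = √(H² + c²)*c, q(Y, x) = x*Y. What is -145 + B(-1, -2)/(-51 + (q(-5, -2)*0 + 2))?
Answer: -145 + 2*√5/147 ≈ -144.97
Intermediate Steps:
q(Y, x) = Y*x
B(H, c) = c*√(H² + c²)/3 (B(H, c) = (√(H² + c²)*c)/3 = (c*√(H² + c²))/3 = c*√(H² + c²)/3)
-145 + B(-1, -2)/(-51 + (q(-5, -2)*0 + 2)) = -145 + ((⅓)*(-2)*√((-1)² + (-2)²))/(-51 + (-5*(-2)*0 + 2)) = -145 + ((⅓)*(-2)*√(1 + 4))/(-51 + (10*0 + 2)) = -145 + ((⅓)*(-2)*√5)/(-51 + (0 + 2)) = -145 + (-2*√5/3)/(-51 + 2) = -145 + (-2*√5/3)/(-49) = -145 - (-2)*√5/147 = -145 + 2*√5/147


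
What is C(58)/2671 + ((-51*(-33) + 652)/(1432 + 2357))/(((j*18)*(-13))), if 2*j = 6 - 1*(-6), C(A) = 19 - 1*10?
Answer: 41641019/14209068276 ≈ 0.0029306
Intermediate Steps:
C(A) = 9 (C(A) = 19 - 10 = 9)
j = 6 (j = (6 - 1*(-6))/2 = (6 + 6)/2 = (½)*12 = 6)
C(58)/2671 + ((-51*(-33) + 652)/(1432 + 2357))/(((j*18)*(-13))) = 9/2671 + ((-51*(-33) + 652)/(1432 + 2357))/(((6*18)*(-13))) = 9*(1/2671) + ((1683 + 652)/3789)/((108*(-13))) = 9/2671 + (2335*(1/3789))/(-1404) = 9/2671 + (2335/3789)*(-1/1404) = 9/2671 - 2335/5319756 = 41641019/14209068276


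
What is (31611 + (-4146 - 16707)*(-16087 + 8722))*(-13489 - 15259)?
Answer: -4416094007088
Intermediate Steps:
(31611 + (-4146 - 16707)*(-16087 + 8722))*(-13489 - 15259) = (31611 - 20853*(-7365))*(-28748) = (31611 + 153582345)*(-28748) = 153613956*(-28748) = -4416094007088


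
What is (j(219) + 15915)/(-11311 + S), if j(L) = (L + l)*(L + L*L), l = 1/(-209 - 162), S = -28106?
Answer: -1306811035/4874569 ≈ -268.09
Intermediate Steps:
l = -1/371 (l = 1/(-371) = -1/371 ≈ -0.0026954)
j(L) = (-1/371 + L)*(L + L**2) (j(L) = (L - 1/371)*(L + L*L) = (-1/371 + L)*(L + L**2))
(j(219) + 15915)/(-11311 + S) = ((1/371)*219*(-1 + 370*219 + 371*219**2) + 15915)/(-11311 - 28106) = ((1/371)*219*(-1 + 81030 + 371*47961) + 15915)/(-39417) = ((1/371)*219*(-1 + 81030 + 17793531) + 15915)*(-1/39417) = ((1/371)*219*17874560 + 15915)*(-1/39417) = (3914528640/371 + 15915)*(-1/39417) = (3920433105/371)*(-1/39417) = -1306811035/4874569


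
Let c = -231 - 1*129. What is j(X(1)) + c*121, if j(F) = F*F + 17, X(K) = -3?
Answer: -43534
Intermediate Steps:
c = -360 (c = -231 - 129 = -360)
j(F) = 17 + F² (j(F) = F² + 17 = 17 + F²)
j(X(1)) + c*121 = (17 + (-3)²) - 360*121 = (17 + 9) - 43560 = 26 - 43560 = -43534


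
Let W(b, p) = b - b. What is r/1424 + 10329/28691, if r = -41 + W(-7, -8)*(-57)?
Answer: 13532165/40855984 ≈ 0.33122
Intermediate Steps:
W(b, p) = 0
r = -41 (r = -41 + 0*(-57) = -41 + 0 = -41)
r/1424 + 10329/28691 = -41/1424 + 10329/28691 = 13532165/40855984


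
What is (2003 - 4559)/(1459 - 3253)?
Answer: 426/299 ≈ 1.4247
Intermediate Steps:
(2003 - 4559)/(1459 - 3253) = -2556/(-1794) = -2556*(-1/1794) = 426/299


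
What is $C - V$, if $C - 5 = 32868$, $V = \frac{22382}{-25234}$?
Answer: $\frac{13379672}{407} \approx 32874.0$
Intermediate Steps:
$V = - \frac{361}{407}$ ($V = 22382 \left(- \frac{1}{25234}\right) = - \frac{361}{407} \approx -0.88698$)
$C = 32873$ ($C = 5 + 32868 = 32873$)
$C - V = 32873 - - \frac{361}{407} = 32873 + \frac{361}{407} = \frac{13379672}{407}$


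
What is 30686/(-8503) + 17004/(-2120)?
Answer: -52409833/4506590 ≈ -11.630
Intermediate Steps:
30686/(-8503) + 17004/(-2120) = 30686*(-1/8503) + 17004*(-1/2120) = -30686/8503 - 4251/530 = -52409833/4506590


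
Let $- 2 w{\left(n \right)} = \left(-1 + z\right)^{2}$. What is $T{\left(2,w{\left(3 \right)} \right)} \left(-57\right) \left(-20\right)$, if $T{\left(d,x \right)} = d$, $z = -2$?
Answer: $2280$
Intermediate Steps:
$w{\left(n \right)} = - \frac{9}{2}$ ($w{\left(n \right)} = - \frac{\left(-1 - 2\right)^{2}}{2} = - \frac{\left(-3\right)^{2}}{2} = \left(- \frac{1}{2}\right) 9 = - \frac{9}{2}$)
$T{\left(2,w{\left(3 \right)} \right)} \left(-57\right) \left(-20\right) = 2 \left(-57\right) \left(-20\right) = \left(-114\right) \left(-20\right) = 2280$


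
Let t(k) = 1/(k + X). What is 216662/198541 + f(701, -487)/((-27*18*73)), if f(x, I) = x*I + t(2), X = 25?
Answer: 1018791586570/95091807573 ≈ 10.714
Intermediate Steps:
t(k) = 1/(25 + k) (t(k) = 1/(k + 25) = 1/(25 + k))
f(x, I) = 1/27 + I*x (f(x, I) = x*I + 1/(25 + 2) = I*x + 1/27 = 1/27 + I*x)
216662/198541 + f(701, -487)/((-27*18*73)) = 216662/198541 + (1/27 - 487*701)/((-27*18*73)) = 216662*(1/198541) + (1/27 - 341387)/((-486*73)) = 216662/198541 - 9217448/27/(-35478) = 216662/198541 - 9217448/27*(-1/35478) = 216662/198541 + 4608724/478953 = 1018791586570/95091807573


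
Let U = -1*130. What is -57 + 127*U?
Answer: -16567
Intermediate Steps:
U = -130
-57 + 127*U = -57 + 127*(-130) = -57 - 16510 = -16567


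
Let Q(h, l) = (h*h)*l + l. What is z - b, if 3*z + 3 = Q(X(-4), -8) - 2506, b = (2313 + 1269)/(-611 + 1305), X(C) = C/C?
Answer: -881548/1041 ≈ -846.83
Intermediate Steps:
X(C) = 1
Q(h, l) = l + l*h**2 (Q(h, l) = h**2*l + l = l*h**2 + l = l + l*h**2)
b = 1791/347 (b = 3582/694 = 3582*(1/694) = 1791/347 ≈ 5.1614)
z = -2525/3 (z = -1 + (-8*(1 + 1**2) - 2506)/3 = -1 + (-8*(1 + 1) - 2506)/3 = -1 + (-8*2 - 2506)/3 = -1 + (-16 - 2506)/3 = -1 + (1/3)*(-2522) = -1 - 2522/3 = -2525/3 ≈ -841.67)
z - b = -2525/3 - 1*1791/347 = -2525/3 - 1791/347 = -881548/1041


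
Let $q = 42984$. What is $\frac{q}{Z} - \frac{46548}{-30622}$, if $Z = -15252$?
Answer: $- \frac{25262748}{19460281} \approx -1.2982$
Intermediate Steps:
$\frac{q}{Z} - \frac{46548}{-30622} = \frac{42984}{-15252} - \frac{46548}{-30622} = 42984 \left(- \frac{1}{15252}\right) - - \frac{23274}{15311} = - \frac{3582}{1271} + \frac{23274}{15311} = - \frac{25262748}{19460281}$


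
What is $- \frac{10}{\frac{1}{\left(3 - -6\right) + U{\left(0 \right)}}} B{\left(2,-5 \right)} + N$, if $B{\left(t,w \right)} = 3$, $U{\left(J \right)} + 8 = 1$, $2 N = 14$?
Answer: $-53$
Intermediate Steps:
$N = 7$ ($N = \frac{1}{2} \cdot 14 = 7$)
$U{\left(J \right)} = -7$ ($U{\left(J \right)} = -8 + 1 = -7$)
$- \frac{10}{\frac{1}{\left(3 - -6\right) + U{\left(0 \right)}}} B{\left(2,-5 \right)} + N = - \frac{10}{\frac{1}{\left(3 - -6\right) - 7}} \cdot 3 + 7 = - \frac{10}{\frac{1}{\left(3 + 6\right) - 7}} \cdot 3 + 7 = - \frac{10}{\frac{1}{9 - 7}} \cdot 3 + 7 = - \frac{10}{\frac{1}{2}} \cdot 3 + 7 = - 10 \frac{1}{\frac{1}{2}} \cdot 3 + 7 = \left(-10\right) 2 \cdot 3 + 7 = \left(-20\right) 3 + 7 = -60 + 7 = -53$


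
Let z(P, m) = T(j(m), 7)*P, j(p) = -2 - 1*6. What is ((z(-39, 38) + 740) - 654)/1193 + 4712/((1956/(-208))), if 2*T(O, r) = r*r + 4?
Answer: -585553919/1166754 ≈ -501.87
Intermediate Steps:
j(p) = -8 (j(p) = -2 - 6 = -8)
T(O, r) = 2 + r²/2 (T(O, r) = (r*r + 4)/2 = (r² + 4)/2 = (4 + r²)/2 = 2 + r²/2)
z(P, m) = 53*P/2 (z(P, m) = (2 + (½)*7²)*P = (2 + (½)*49)*P = (2 + 49/2)*P = 53*P/2)
((z(-39, 38) + 740) - 654)/1193 + 4712/((1956/(-208))) = (((53/2)*(-39) + 740) - 654)/1193 + 4712/((1956/(-208))) = ((-2067/2 + 740) - 654)*(1/1193) + 4712/((1956*(-1/208))) = (-587/2 - 654)*(1/1193) + 4712/(-489/52) = -1895/2*1/1193 + 4712*(-52/489) = -1895/2386 - 245024/489 = -585553919/1166754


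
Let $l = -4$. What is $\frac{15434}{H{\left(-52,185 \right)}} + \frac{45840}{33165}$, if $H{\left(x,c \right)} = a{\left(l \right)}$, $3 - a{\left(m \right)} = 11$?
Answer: $- \frac{17050063}{8844} \approx -1927.9$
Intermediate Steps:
$a{\left(m \right)} = -8$ ($a{\left(m \right)} = 3 - 11 = -8$)
$H{\left(x,c \right)} = -8$
$\frac{15434}{H{\left(-52,185 \right)}} + \frac{45840}{33165} = \frac{15434}{-8} + \frac{45840}{33165} = 15434 \left(- \frac{1}{8}\right) + 45840 \cdot \frac{1}{33165} = - \frac{7717}{4} + \frac{3056}{2211} = - \frac{17050063}{8844}$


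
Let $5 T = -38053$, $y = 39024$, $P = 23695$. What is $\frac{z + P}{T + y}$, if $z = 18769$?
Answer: $\frac{212320}{157067} \approx 1.3518$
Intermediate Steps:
$T = - \frac{38053}{5}$ ($T = \frac{1}{5} \left(-38053\right) = - \frac{38053}{5} \approx -7610.6$)
$\frac{z + P}{T + y} = \frac{18769 + 23695}{- \frac{38053}{5} + 39024} = \frac{42464}{\frac{157067}{5}} = 42464 \cdot \frac{5}{157067} = \frac{212320}{157067}$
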